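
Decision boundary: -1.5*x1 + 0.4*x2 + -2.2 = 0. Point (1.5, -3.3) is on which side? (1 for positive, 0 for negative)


Compute -1.5 * 1.5 + 0.4 * -3.3 + -2.2
= -2.25 + -1.32 + -2.2
= -5.77
Since -5.77 < 0, the point is on the negative side.

0


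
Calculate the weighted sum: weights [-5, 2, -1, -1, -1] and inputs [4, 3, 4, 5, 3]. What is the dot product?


Element-wise products:
-5 * 4 = -20
2 * 3 = 6
-1 * 4 = -4
-1 * 5 = -5
-1 * 3 = -3
Sum = -20 + 6 + -4 + -5 + -3
= -26

-26


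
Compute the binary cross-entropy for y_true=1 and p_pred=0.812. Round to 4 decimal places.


For y=1: Loss = -log(p)
= -log(0.812)
= -(-0.2083)
= 0.2083

0.2083


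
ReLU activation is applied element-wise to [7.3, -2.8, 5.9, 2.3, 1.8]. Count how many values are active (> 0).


ReLU(x) = max(0, x) for each element:
ReLU(7.3) = 7.3
ReLU(-2.8) = 0
ReLU(5.9) = 5.9
ReLU(2.3) = 2.3
ReLU(1.8) = 1.8
Active neurons (>0): 4

4


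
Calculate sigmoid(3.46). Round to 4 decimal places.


sigmoid(z) = 1 / (1 + exp(-z))
exp(-(3.46)) = exp(-3.46) = 0.0314
1 + 0.0314 = 1.0314
1 / 1.0314 = 0.9695

0.9695


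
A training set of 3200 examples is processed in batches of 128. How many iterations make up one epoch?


Iterations per epoch = dataset_size / batch_size
= 3200 / 128
= 25

25


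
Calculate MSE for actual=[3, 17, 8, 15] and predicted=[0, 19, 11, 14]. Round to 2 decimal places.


Differences: [3, -2, -3, 1]
Squared errors: [9, 4, 9, 1]
Sum of squared errors = 23
MSE = 23 / 4 = 5.75

5.75


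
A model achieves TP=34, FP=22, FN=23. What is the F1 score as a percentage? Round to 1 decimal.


Precision = TP / (TP + FP) = 34 / 56 = 0.6071
Recall = TP / (TP + FN) = 34 / 57 = 0.5965
F1 = 2 * P * R / (P + R)
= 2 * 0.6071 * 0.5965 / (0.6071 + 0.5965)
= 0.7243 / 1.2036
= 0.6018
As percentage: 60.2%

60.2


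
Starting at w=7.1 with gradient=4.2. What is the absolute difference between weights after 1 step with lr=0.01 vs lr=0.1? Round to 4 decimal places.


With lr=0.01: w_new = 7.1 - 0.01 * 4.2 = 7.058
With lr=0.1: w_new = 7.1 - 0.1 * 4.2 = 6.68
Absolute difference = |7.058 - 6.68|
= 0.3780

0.3780


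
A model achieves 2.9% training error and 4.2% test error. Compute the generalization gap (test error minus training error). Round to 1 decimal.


Generalization gap = test_error - train_error
= 4.2 - 2.9
= 1.3%
A small gap suggests good generalization.

1.3


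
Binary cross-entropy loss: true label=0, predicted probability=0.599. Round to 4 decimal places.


For y=0: Loss = -log(1-p)
= -log(1 - 0.599)
= -log(0.401)
= -(-0.9138)
= 0.9138

0.9138


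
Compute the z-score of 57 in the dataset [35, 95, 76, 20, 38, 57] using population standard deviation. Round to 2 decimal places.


Mean = (35 + 95 + 76 + 20 + 38 + 57) / 6 = 53.5
Variance = sum((x_i - mean)^2) / n = 657.5833
Std = sqrt(657.5833) = 25.6434
Z = (x - mean) / std
= (57 - 53.5) / 25.6434
= 3.5 / 25.6434
= 0.14

0.14


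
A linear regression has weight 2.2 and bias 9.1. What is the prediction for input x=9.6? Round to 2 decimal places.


y = 2.2 * 9.6 + (9.1)
= 21.12 + (9.1)
= 30.22

30.22


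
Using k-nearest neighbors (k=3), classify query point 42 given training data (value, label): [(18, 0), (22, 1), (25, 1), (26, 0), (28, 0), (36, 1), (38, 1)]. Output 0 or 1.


Distances from query 42:
Point 38 (class 1): distance = 4
Point 36 (class 1): distance = 6
Point 28 (class 0): distance = 14
K=3 nearest neighbors: classes = [1, 1, 0]
Votes for class 1: 2 / 3
Majority vote => class 1

1


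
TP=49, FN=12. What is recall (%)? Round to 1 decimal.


Recall = TP / (TP + FN) * 100
= 49 / (49 + 12)
= 49 / 61
= 0.8033
= 80.3%

80.3


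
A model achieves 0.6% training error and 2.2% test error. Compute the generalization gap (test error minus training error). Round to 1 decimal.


Generalization gap = test_error - train_error
= 2.2 - 0.6
= 1.6%
A small gap suggests good generalization.

1.6


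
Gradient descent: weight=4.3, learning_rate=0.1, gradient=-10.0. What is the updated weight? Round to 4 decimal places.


w_new = w_old - lr * gradient
= 4.3 - 0.1 * -10.0
= 4.3 - (-1.0)
= 5.3000

5.3000


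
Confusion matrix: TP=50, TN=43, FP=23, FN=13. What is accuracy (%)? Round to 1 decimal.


Accuracy = (TP + TN) / (TP + TN + FP + FN) * 100
= (50 + 43) / (50 + 43 + 23 + 13)
= 93 / 129
= 0.7209
= 72.1%

72.1


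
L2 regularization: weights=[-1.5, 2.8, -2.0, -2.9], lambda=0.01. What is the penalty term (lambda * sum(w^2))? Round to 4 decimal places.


Squaring each weight:
(-1.5)^2 = 2.25
2.8^2 = 7.84
(-2.0)^2 = 4.0
(-2.9)^2 = 8.41
Sum of squares = 22.5
Penalty = 0.01 * 22.5 = 0.2250

0.2250


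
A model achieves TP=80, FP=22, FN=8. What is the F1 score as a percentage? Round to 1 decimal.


Precision = TP / (TP + FP) = 80 / 102 = 0.7843
Recall = TP / (TP + FN) = 80 / 88 = 0.9091
F1 = 2 * P * R / (P + R)
= 2 * 0.7843 * 0.9091 / (0.7843 + 0.9091)
= 1.426 / 1.6934
= 0.8421
As percentage: 84.2%

84.2


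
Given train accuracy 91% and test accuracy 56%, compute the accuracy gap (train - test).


Gap = train_accuracy - test_accuracy
= 91 - 56
= 35%
This large gap strongly indicates overfitting.

35


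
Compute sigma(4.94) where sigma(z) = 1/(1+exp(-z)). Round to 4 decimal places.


sigmoid(z) = 1 / (1 + exp(-z))
exp(-(4.94)) = exp(-4.94) = 0.0072
1 + 0.0072 = 1.0072
1 / 1.0072 = 0.9929

0.9929


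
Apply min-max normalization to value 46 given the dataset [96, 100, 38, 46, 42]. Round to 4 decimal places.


Min = 38, Max = 100
Range = 100 - 38 = 62
Scaled = (x - min) / (max - min)
= (46 - 38) / 62
= 8 / 62
= 0.1290

0.1290


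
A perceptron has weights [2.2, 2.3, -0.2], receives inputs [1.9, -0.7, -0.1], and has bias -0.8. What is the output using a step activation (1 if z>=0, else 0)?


z = w . x + b
= 2.2*1.9 + 2.3*-0.7 + -0.2*-0.1 + -0.8
= 4.18 + -1.61 + 0.02 + -0.8
= 2.59 + -0.8
= 1.79
Since z = 1.79 >= 0, output = 1

1


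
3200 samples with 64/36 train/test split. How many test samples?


Train samples = 3200 * 64% = 2048
Test samples = 3200 - 2048
= 1152

1152


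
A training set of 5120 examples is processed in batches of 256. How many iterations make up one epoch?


Iterations per epoch = dataset_size / batch_size
= 5120 / 256
= 20

20


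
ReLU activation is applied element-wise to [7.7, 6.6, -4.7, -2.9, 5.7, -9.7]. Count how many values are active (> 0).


ReLU(x) = max(0, x) for each element:
ReLU(7.7) = 7.7
ReLU(6.6) = 6.6
ReLU(-4.7) = 0
ReLU(-2.9) = 0
ReLU(5.7) = 5.7
ReLU(-9.7) = 0
Active neurons (>0): 3

3


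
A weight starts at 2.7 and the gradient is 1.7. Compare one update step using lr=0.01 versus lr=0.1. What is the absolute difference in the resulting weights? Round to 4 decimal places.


With lr=0.01: w_new = 2.7 - 0.01 * 1.7 = 2.683
With lr=0.1: w_new = 2.7 - 0.1 * 1.7 = 2.53
Absolute difference = |2.683 - 2.53|
= 0.1530

0.1530


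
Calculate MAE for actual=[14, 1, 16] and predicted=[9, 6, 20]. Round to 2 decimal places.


Absolute errors: [5, 5, 4]
Sum of absolute errors = 14
MAE = 14 / 3 = 4.67

4.67


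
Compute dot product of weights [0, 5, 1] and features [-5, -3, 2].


Element-wise products:
0 * -5 = 0
5 * -3 = -15
1 * 2 = 2
Sum = 0 + -15 + 2
= -13

-13


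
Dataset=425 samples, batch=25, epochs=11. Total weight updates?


Iterations per epoch = 425 / 25 = 17
Total updates = iterations_per_epoch * epochs
= 17 * 11
= 187

187


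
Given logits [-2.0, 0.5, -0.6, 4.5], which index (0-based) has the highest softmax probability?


Softmax is a monotonic transformation, so it preserves the argmax.
We need to find the index of the maximum logit.
Index 0: -2.0
Index 1: 0.5
Index 2: -0.6
Index 3: 4.5
Maximum logit = 4.5 at index 3

3


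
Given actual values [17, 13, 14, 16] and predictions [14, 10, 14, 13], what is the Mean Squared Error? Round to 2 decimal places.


Differences: [3, 3, 0, 3]
Squared errors: [9, 9, 0, 9]
Sum of squared errors = 27
MSE = 27 / 4 = 6.75

6.75


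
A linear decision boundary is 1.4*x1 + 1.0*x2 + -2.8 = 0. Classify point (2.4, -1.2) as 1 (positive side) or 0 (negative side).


Compute 1.4 * 2.4 + 1.0 * -1.2 + -2.8
= 3.36 + -1.2 + -2.8
= -0.64
Since -0.64 < 0, the point is on the negative side.

0


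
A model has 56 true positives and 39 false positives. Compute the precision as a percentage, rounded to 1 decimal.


Precision = TP / (TP + FP) * 100
= 56 / (56 + 39)
= 56 / 95
= 0.5895
= 58.9%

58.9


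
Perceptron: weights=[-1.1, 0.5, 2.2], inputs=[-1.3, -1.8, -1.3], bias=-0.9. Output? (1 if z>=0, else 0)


z = w . x + b
= -1.1*-1.3 + 0.5*-1.8 + 2.2*-1.3 + -0.9
= 1.43 + -0.9 + -2.86 + -0.9
= -2.33 + -0.9
= -3.23
Since z = -3.23 < 0, output = 0

0


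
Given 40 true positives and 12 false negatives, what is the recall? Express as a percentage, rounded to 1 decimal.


Recall = TP / (TP + FN) * 100
= 40 / (40 + 12)
= 40 / 52
= 0.7692
= 76.9%

76.9


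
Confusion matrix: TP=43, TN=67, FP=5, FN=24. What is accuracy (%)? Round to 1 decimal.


Accuracy = (TP + TN) / (TP + TN + FP + FN) * 100
= (43 + 67) / (43 + 67 + 5 + 24)
= 110 / 139
= 0.7914
= 79.1%

79.1


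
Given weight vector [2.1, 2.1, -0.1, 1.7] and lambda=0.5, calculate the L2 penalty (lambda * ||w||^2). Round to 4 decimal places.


Squaring each weight:
2.1^2 = 4.41
2.1^2 = 4.41
(-0.1)^2 = 0.01
1.7^2 = 2.89
Sum of squares = 11.72
Penalty = 0.5 * 11.72 = 5.8600

5.8600


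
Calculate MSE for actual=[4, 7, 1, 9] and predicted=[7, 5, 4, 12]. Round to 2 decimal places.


Differences: [-3, 2, -3, -3]
Squared errors: [9, 4, 9, 9]
Sum of squared errors = 31
MSE = 31 / 4 = 7.75

7.75


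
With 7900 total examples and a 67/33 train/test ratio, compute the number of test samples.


Train samples = 7900 * 67% = 5293
Test samples = 7900 - 5293
= 2607

2607


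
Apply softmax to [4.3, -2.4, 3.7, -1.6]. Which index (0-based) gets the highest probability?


Softmax is a monotonic transformation, so it preserves the argmax.
We need to find the index of the maximum logit.
Index 0: 4.3
Index 1: -2.4
Index 2: 3.7
Index 3: -1.6
Maximum logit = 4.3 at index 0

0


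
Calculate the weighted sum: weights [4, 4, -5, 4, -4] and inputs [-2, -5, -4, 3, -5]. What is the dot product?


Element-wise products:
4 * -2 = -8
4 * -5 = -20
-5 * -4 = 20
4 * 3 = 12
-4 * -5 = 20
Sum = -8 + -20 + 20 + 12 + 20
= 24

24


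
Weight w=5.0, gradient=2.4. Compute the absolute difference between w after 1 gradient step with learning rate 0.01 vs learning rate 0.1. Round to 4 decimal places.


With lr=0.01: w_new = 5.0 - 0.01 * 2.4 = 4.976
With lr=0.1: w_new = 5.0 - 0.1 * 2.4 = 4.76
Absolute difference = |4.976 - 4.76|
= 0.2160

0.2160


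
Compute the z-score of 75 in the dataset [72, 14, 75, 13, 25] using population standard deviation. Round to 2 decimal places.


Mean = (72 + 14 + 75 + 13 + 25) / 5 = 39.8
Variance = sum((x_i - mean)^2) / n = 775.76
Std = sqrt(775.76) = 27.8525
Z = (x - mean) / std
= (75 - 39.8) / 27.8525
= 35.2 / 27.8525
= 1.26

1.26


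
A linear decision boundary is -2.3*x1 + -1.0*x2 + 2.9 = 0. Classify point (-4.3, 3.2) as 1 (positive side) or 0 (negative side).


Compute -2.3 * -4.3 + -1.0 * 3.2 + 2.9
= 9.89 + -3.2 + 2.9
= 9.59
Since 9.59 >= 0, the point is on the positive side.

1


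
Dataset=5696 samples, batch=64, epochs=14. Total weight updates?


Iterations per epoch = 5696 / 64 = 89
Total updates = iterations_per_epoch * epochs
= 89 * 14
= 1246

1246


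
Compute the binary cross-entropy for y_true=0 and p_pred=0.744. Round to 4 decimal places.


For y=0: Loss = -log(1-p)
= -log(1 - 0.744)
= -log(0.256)
= -(-1.3626)
= 1.3626

1.3626


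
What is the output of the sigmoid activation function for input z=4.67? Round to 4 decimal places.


sigmoid(z) = 1 / (1 + exp(-z))
exp(-(4.67)) = exp(-4.67) = 0.0094
1 + 0.0094 = 1.0094
1 / 1.0094 = 0.9907

0.9907


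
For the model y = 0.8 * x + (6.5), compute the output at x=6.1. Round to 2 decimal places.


y = 0.8 * 6.1 + (6.5)
= 4.88 + (6.5)
= 11.38

11.38


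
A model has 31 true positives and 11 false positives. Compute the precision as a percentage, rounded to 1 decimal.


Precision = TP / (TP + FP) * 100
= 31 / (31 + 11)
= 31 / 42
= 0.7381
= 73.8%

73.8


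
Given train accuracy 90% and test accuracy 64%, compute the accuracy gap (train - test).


Gap = train_accuracy - test_accuracy
= 90 - 64
= 26%
This large gap strongly indicates overfitting.

26


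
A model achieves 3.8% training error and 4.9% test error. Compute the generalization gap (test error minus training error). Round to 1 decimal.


Generalization gap = test_error - train_error
= 4.9 - 3.8
= 1.1%
A small gap suggests good generalization.

1.1


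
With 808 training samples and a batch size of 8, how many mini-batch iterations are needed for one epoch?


Iterations per epoch = dataset_size / batch_size
= 808 / 8
= 101

101


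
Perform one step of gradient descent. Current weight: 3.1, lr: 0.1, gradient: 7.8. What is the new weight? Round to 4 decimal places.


w_new = w_old - lr * gradient
= 3.1 - 0.1 * 7.8
= 3.1 - (0.78)
= 2.3200

2.3200


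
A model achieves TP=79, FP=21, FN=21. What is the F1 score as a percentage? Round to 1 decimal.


Precision = TP / (TP + FP) = 79 / 100 = 0.79
Recall = TP / (TP + FN) = 79 / 100 = 0.79
F1 = 2 * P * R / (P + R)
= 2 * 0.79 * 0.79 / (0.79 + 0.79)
= 1.2482 / 1.58
= 0.79
As percentage: 79.0%

79.0


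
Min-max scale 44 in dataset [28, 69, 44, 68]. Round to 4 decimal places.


Min = 28, Max = 69
Range = 69 - 28 = 41
Scaled = (x - min) / (max - min)
= (44 - 28) / 41
= 16 / 41
= 0.3902

0.3902


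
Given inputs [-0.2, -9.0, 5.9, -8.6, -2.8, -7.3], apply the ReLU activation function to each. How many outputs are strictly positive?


ReLU(x) = max(0, x) for each element:
ReLU(-0.2) = 0
ReLU(-9.0) = 0
ReLU(5.9) = 5.9
ReLU(-8.6) = 0
ReLU(-2.8) = 0
ReLU(-7.3) = 0
Active neurons (>0): 1

1


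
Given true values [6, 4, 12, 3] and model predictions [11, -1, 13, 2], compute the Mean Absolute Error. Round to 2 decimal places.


Absolute errors: [5, 5, 1, 1]
Sum of absolute errors = 12
MAE = 12 / 4 = 3.00

3.00


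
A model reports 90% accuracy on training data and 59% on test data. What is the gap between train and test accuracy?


Gap = train_accuracy - test_accuracy
= 90 - 59
= 31%
This large gap strongly indicates overfitting.

31


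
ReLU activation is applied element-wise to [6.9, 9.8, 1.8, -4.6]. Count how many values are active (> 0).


ReLU(x) = max(0, x) for each element:
ReLU(6.9) = 6.9
ReLU(9.8) = 9.8
ReLU(1.8) = 1.8
ReLU(-4.6) = 0
Active neurons (>0): 3

3


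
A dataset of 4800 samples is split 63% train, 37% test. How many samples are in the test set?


Train samples = 4800 * 63% = 3024
Test samples = 4800 - 3024
= 1776

1776


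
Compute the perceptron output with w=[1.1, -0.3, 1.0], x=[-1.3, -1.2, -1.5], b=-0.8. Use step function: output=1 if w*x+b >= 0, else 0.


z = w . x + b
= 1.1*-1.3 + -0.3*-1.2 + 1.0*-1.5 + -0.8
= -1.43 + 0.36 + -1.5 + -0.8
= -2.57 + -0.8
= -3.37
Since z = -3.37 < 0, output = 0

0


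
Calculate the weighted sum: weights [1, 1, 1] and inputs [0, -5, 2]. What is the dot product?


Element-wise products:
1 * 0 = 0
1 * -5 = -5
1 * 2 = 2
Sum = 0 + -5 + 2
= -3

-3


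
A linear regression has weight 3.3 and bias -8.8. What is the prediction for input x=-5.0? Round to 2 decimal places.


y = 3.3 * -5.0 + (-8.8)
= -16.5 + (-8.8)
= -25.30

-25.30


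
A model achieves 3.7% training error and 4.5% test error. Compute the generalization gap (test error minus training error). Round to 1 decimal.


Generalization gap = test_error - train_error
= 4.5 - 3.7
= 0.8%
A small gap suggests good generalization.

0.8


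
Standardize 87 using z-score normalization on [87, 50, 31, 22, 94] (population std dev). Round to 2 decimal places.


Mean = (87 + 50 + 31 + 22 + 94) / 5 = 56.8
Variance = sum((x_i - mean)^2) / n = 843.76
Std = sqrt(843.76) = 29.0475
Z = (x - mean) / std
= (87 - 56.8) / 29.0475
= 30.2 / 29.0475
= 1.04

1.04


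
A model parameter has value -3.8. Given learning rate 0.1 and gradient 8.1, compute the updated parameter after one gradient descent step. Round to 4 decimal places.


w_new = w_old - lr * gradient
= -3.8 - 0.1 * 8.1
= -3.8 - (0.81)
= -4.6100

-4.6100


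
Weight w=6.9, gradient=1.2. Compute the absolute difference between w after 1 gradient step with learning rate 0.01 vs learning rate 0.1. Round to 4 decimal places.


With lr=0.01: w_new = 6.9 - 0.01 * 1.2 = 6.888
With lr=0.1: w_new = 6.9 - 0.1 * 1.2 = 6.78
Absolute difference = |6.888 - 6.78|
= 0.1080

0.1080


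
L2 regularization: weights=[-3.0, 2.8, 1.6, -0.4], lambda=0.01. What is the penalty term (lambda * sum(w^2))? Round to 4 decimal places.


Squaring each weight:
(-3.0)^2 = 9.0
2.8^2 = 7.84
1.6^2 = 2.56
(-0.4)^2 = 0.16
Sum of squares = 19.56
Penalty = 0.01 * 19.56 = 0.1956

0.1956


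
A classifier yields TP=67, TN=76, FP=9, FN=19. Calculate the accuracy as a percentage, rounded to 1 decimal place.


Accuracy = (TP + TN) / (TP + TN + FP + FN) * 100
= (67 + 76) / (67 + 76 + 9 + 19)
= 143 / 171
= 0.8363
= 83.6%

83.6


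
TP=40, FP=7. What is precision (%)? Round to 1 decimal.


Precision = TP / (TP + FP) * 100
= 40 / (40 + 7)
= 40 / 47
= 0.8511
= 85.1%

85.1


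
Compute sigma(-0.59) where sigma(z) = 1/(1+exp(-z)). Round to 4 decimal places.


sigmoid(z) = 1 / (1 + exp(-z))
exp(-(-0.59)) = exp(0.59) = 1.804
1 + 1.804 = 2.804
1 / 2.804 = 0.3566

0.3566


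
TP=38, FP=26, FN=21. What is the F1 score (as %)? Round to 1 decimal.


Precision = TP / (TP + FP) = 38 / 64 = 0.5938
Recall = TP / (TP + FN) = 38 / 59 = 0.6441
F1 = 2 * P * R / (P + R)
= 2 * 0.5938 * 0.6441 / (0.5938 + 0.6441)
= 0.7648 / 1.2378
= 0.6179
As percentage: 61.8%

61.8


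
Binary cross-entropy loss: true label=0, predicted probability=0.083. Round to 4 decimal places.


For y=0: Loss = -log(1-p)
= -log(1 - 0.083)
= -log(0.917)
= -(-0.0866)
= 0.0866

0.0866


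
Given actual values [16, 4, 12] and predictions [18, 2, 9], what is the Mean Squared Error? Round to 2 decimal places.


Differences: [-2, 2, 3]
Squared errors: [4, 4, 9]
Sum of squared errors = 17
MSE = 17 / 3 = 5.67

5.67


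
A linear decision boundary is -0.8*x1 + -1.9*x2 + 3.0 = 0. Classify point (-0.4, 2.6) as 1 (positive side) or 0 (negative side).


Compute -0.8 * -0.4 + -1.9 * 2.6 + 3.0
= 0.32 + -4.94 + 3.0
= -1.62
Since -1.62 < 0, the point is on the negative side.

0


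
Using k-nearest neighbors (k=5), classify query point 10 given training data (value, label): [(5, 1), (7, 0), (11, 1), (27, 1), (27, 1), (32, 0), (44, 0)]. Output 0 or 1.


Distances from query 10:
Point 11 (class 1): distance = 1
Point 7 (class 0): distance = 3
Point 5 (class 1): distance = 5
Point 27 (class 1): distance = 17
Point 27 (class 1): distance = 17
K=5 nearest neighbors: classes = [1, 0, 1, 1, 1]
Votes for class 1: 4 / 5
Majority vote => class 1

1


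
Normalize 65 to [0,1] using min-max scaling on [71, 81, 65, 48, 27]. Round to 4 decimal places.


Min = 27, Max = 81
Range = 81 - 27 = 54
Scaled = (x - min) / (max - min)
= (65 - 27) / 54
= 38 / 54
= 0.7037

0.7037


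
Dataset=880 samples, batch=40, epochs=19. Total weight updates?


Iterations per epoch = 880 / 40 = 22
Total updates = iterations_per_epoch * epochs
= 22 * 19
= 418

418


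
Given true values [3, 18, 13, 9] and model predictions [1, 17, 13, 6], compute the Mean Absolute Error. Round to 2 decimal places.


Absolute errors: [2, 1, 0, 3]
Sum of absolute errors = 6
MAE = 6 / 4 = 1.50

1.50


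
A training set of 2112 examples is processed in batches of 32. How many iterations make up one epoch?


Iterations per epoch = dataset_size / batch_size
= 2112 / 32
= 66

66


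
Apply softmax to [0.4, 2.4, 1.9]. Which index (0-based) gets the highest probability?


Softmax is a monotonic transformation, so it preserves the argmax.
We need to find the index of the maximum logit.
Index 0: 0.4
Index 1: 2.4
Index 2: 1.9
Maximum logit = 2.4 at index 1

1


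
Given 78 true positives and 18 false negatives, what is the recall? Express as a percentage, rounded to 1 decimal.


Recall = TP / (TP + FN) * 100
= 78 / (78 + 18)
= 78 / 96
= 0.8125
= 81.3%

81.3


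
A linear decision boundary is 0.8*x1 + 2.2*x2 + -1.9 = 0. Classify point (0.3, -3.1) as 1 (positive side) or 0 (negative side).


Compute 0.8 * 0.3 + 2.2 * -3.1 + -1.9
= 0.24 + -6.82 + -1.9
= -8.48
Since -8.48 < 0, the point is on the negative side.

0


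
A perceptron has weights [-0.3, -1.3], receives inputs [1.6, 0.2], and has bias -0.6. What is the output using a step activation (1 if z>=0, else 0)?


z = w . x + b
= -0.3*1.6 + -1.3*0.2 + -0.6
= -0.48 + -0.26 + -0.6
= -0.74 + -0.6
= -1.34
Since z = -1.34 < 0, output = 0

0


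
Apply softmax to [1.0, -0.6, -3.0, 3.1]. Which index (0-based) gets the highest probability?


Softmax is a monotonic transformation, so it preserves the argmax.
We need to find the index of the maximum logit.
Index 0: 1.0
Index 1: -0.6
Index 2: -3.0
Index 3: 3.1
Maximum logit = 3.1 at index 3

3


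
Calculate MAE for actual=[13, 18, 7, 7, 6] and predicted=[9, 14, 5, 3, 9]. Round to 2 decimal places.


Absolute errors: [4, 4, 2, 4, 3]
Sum of absolute errors = 17
MAE = 17 / 5 = 3.40

3.40


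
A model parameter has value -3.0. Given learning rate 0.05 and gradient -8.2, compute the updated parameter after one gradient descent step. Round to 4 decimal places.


w_new = w_old - lr * gradient
= -3.0 - 0.05 * -8.2
= -3.0 - (-0.41)
= -2.5900

-2.5900


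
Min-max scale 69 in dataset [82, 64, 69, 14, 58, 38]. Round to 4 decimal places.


Min = 14, Max = 82
Range = 82 - 14 = 68
Scaled = (x - min) / (max - min)
= (69 - 14) / 68
= 55 / 68
= 0.8088

0.8088


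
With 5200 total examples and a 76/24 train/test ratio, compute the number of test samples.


Train samples = 5200 * 76% = 3952
Test samples = 5200 - 3952
= 1248

1248


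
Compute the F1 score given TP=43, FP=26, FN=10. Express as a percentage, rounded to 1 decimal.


Precision = TP / (TP + FP) = 43 / 69 = 0.6232
Recall = TP / (TP + FN) = 43 / 53 = 0.8113
F1 = 2 * P * R / (P + R)
= 2 * 0.6232 * 0.8113 / (0.6232 + 0.8113)
= 1.0112 / 1.4345
= 0.7049
As percentage: 70.5%

70.5


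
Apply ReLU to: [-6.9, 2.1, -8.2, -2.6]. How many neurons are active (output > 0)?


ReLU(x) = max(0, x) for each element:
ReLU(-6.9) = 0
ReLU(2.1) = 2.1
ReLU(-8.2) = 0
ReLU(-2.6) = 0
Active neurons (>0): 1

1


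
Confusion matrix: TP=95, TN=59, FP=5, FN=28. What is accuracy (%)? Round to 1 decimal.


Accuracy = (TP + TN) / (TP + TN + FP + FN) * 100
= (95 + 59) / (95 + 59 + 5 + 28)
= 154 / 187
= 0.8235
= 82.4%

82.4


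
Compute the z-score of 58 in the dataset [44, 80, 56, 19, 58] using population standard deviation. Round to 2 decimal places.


Mean = (44 + 80 + 56 + 19 + 58) / 5 = 51.4
Variance = sum((x_i - mean)^2) / n = 397.44
Std = sqrt(397.44) = 19.9359
Z = (x - mean) / std
= (58 - 51.4) / 19.9359
= 6.6 / 19.9359
= 0.33

0.33


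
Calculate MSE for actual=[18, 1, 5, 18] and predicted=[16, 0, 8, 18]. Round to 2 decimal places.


Differences: [2, 1, -3, 0]
Squared errors: [4, 1, 9, 0]
Sum of squared errors = 14
MSE = 14 / 4 = 3.50

3.50


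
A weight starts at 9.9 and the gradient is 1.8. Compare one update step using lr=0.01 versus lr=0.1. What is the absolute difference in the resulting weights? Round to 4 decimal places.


With lr=0.01: w_new = 9.9 - 0.01 * 1.8 = 9.882
With lr=0.1: w_new = 9.9 - 0.1 * 1.8 = 9.72
Absolute difference = |9.882 - 9.72|
= 0.1620

0.1620


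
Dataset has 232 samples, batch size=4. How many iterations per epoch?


Iterations per epoch = dataset_size / batch_size
= 232 / 4
= 58

58


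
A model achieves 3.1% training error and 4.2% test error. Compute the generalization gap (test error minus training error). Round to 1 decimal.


Generalization gap = test_error - train_error
= 4.2 - 3.1
= 1.1%
A small gap suggests good generalization.

1.1


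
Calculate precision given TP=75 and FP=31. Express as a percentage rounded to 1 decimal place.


Precision = TP / (TP + FP) * 100
= 75 / (75 + 31)
= 75 / 106
= 0.7075
= 70.8%

70.8


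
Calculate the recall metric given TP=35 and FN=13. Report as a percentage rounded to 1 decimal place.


Recall = TP / (TP + FN) * 100
= 35 / (35 + 13)
= 35 / 48
= 0.7292
= 72.9%

72.9


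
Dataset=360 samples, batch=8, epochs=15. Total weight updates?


Iterations per epoch = 360 / 8 = 45
Total updates = iterations_per_epoch * epochs
= 45 * 15
= 675

675


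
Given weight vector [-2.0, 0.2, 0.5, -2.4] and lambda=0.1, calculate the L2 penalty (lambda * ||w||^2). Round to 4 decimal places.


Squaring each weight:
(-2.0)^2 = 4.0
0.2^2 = 0.04
0.5^2 = 0.25
(-2.4)^2 = 5.76
Sum of squares = 10.05
Penalty = 0.1 * 10.05 = 1.0050

1.0050


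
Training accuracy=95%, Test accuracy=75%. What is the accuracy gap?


Gap = train_accuracy - test_accuracy
= 95 - 75
= 20%
This gap suggests the model is overfitting.

20


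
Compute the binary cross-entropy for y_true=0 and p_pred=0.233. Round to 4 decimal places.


For y=0: Loss = -log(1-p)
= -log(1 - 0.233)
= -log(0.767)
= -(-0.2653)
= 0.2653

0.2653


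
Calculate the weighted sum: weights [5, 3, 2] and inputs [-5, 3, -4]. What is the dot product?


Element-wise products:
5 * -5 = -25
3 * 3 = 9
2 * -4 = -8
Sum = -25 + 9 + -8
= -24

-24


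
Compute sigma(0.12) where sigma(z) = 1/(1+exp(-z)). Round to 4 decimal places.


sigmoid(z) = 1 / (1 + exp(-z))
exp(-(0.12)) = exp(-0.12) = 0.8869
1 + 0.8869 = 1.8869
1 / 1.8869 = 0.5300

0.5300


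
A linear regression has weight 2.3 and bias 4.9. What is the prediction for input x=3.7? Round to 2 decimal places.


y = 2.3 * 3.7 + (4.9)
= 8.51 + (4.9)
= 13.41

13.41


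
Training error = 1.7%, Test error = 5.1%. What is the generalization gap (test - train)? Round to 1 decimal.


Generalization gap = test_error - train_error
= 5.1 - 1.7
= 3.4%
A moderate gap.

3.4


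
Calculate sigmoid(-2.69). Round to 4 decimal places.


sigmoid(z) = 1 / (1 + exp(-z))
exp(-(-2.69)) = exp(2.69) = 14.7317
1 + 14.7317 = 15.7317
1 / 15.7317 = 0.0636

0.0636


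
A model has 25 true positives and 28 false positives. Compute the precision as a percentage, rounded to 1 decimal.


Precision = TP / (TP + FP) * 100
= 25 / (25 + 28)
= 25 / 53
= 0.4717
= 47.2%

47.2


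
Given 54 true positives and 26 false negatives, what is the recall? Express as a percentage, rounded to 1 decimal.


Recall = TP / (TP + FN) * 100
= 54 / (54 + 26)
= 54 / 80
= 0.675
= 67.5%

67.5


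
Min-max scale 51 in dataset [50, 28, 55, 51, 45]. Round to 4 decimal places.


Min = 28, Max = 55
Range = 55 - 28 = 27
Scaled = (x - min) / (max - min)
= (51 - 28) / 27
= 23 / 27
= 0.8519

0.8519


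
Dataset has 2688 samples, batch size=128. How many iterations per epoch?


Iterations per epoch = dataset_size / batch_size
= 2688 / 128
= 21

21


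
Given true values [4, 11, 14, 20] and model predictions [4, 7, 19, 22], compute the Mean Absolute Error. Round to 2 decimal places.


Absolute errors: [0, 4, 5, 2]
Sum of absolute errors = 11
MAE = 11 / 4 = 2.75

2.75


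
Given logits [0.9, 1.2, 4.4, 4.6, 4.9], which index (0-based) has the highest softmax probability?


Softmax is a monotonic transformation, so it preserves the argmax.
We need to find the index of the maximum logit.
Index 0: 0.9
Index 1: 1.2
Index 2: 4.4
Index 3: 4.6
Index 4: 4.9
Maximum logit = 4.9 at index 4

4


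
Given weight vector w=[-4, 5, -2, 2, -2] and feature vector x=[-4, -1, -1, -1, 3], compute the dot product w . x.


Element-wise products:
-4 * -4 = 16
5 * -1 = -5
-2 * -1 = 2
2 * -1 = -2
-2 * 3 = -6
Sum = 16 + -5 + 2 + -2 + -6
= 5

5


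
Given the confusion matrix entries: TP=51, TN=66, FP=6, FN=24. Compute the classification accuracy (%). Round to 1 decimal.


Accuracy = (TP + TN) / (TP + TN + FP + FN) * 100
= (51 + 66) / (51 + 66 + 6 + 24)
= 117 / 147
= 0.7959
= 79.6%

79.6


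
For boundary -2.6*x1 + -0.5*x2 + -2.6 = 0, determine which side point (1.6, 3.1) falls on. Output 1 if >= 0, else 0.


Compute -2.6 * 1.6 + -0.5 * 3.1 + -2.6
= -4.16 + -1.55 + -2.6
= -8.31
Since -8.31 < 0, the point is on the negative side.

0


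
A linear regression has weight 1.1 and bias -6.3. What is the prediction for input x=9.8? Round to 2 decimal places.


y = 1.1 * 9.8 + (-6.3)
= 10.78 + (-6.3)
= 4.48

4.48


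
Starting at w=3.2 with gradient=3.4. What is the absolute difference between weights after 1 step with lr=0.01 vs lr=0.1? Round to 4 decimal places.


With lr=0.01: w_new = 3.2 - 0.01 * 3.4 = 3.166
With lr=0.1: w_new = 3.2 - 0.1 * 3.4 = 2.86
Absolute difference = |3.166 - 2.86|
= 0.3060

0.3060


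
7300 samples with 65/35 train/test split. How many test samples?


Train samples = 7300 * 65% = 4745
Test samples = 7300 - 4745
= 2555

2555


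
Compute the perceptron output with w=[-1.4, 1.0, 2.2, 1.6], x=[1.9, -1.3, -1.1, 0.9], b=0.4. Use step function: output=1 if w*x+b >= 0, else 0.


z = w . x + b
= -1.4*1.9 + 1.0*-1.3 + 2.2*-1.1 + 1.6*0.9 + 0.4
= -2.66 + -1.3 + -2.42 + 1.44 + 0.4
= -4.94 + 0.4
= -4.54
Since z = -4.54 < 0, output = 0

0


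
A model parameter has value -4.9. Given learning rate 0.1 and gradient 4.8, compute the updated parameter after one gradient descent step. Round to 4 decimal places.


w_new = w_old - lr * gradient
= -4.9 - 0.1 * 4.8
= -4.9 - (0.48)
= -5.3800

-5.3800


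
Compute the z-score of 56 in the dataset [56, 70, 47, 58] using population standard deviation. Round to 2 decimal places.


Mean = (56 + 70 + 47 + 58) / 4 = 57.75
Variance = sum((x_i - mean)^2) / n = 67.1875
Std = sqrt(67.1875) = 8.1968
Z = (x - mean) / std
= (56 - 57.75) / 8.1968
= -1.75 / 8.1968
= -0.21

-0.21


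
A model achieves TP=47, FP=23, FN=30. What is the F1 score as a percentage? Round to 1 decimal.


Precision = TP / (TP + FP) = 47 / 70 = 0.6714
Recall = TP / (TP + FN) = 47 / 77 = 0.6104
F1 = 2 * P * R / (P + R)
= 2 * 0.6714 * 0.6104 / (0.6714 + 0.6104)
= 0.8197 / 1.2818
= 0.6395
As percentage: 63.9%

63.9


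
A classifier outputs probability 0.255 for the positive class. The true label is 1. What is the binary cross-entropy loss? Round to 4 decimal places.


For y=1: Loss = -log(p)
= -log(0.255)
= -(-1.3665)
= 1.3665

1.3665


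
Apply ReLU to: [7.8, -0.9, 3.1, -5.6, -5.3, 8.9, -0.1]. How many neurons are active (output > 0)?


ReLU(x) = max(0, x) for each element:
ReLU(7.8) = 7.8
ReLU(-0.9) = 0
ReLU(3.1) = 3.1
ReLU(-5.6) = 0
ReLU(-5.3) = 0
ReLU(8.9) = 8.9
ReLU(-0.1) = 0
Active neurons (>0): 3

3


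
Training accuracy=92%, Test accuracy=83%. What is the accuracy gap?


Gap = train_accuracy - test_accuracy
= 92 - 83
= 9%
This moderate gap may indicate mild overfitting.

9


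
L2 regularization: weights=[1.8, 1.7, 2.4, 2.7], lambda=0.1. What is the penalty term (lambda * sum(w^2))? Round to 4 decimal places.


Squaring each weight:
1.8^2 = 3.24
1.7^2 = 2.89
2.4^2 = 5.76
2.7^2 = 7.29
Sum of squares = 19.18
Penalty = 0.1 * 19.18 = 1.9180

1.9180


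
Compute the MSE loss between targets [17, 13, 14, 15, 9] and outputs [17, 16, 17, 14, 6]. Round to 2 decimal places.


Differences: [0, -3, -3, 1, 3]
Squared errors: [0, 9, 9, 1, 9]
Sum of squared errors = 28
MSE = 28 / 5 = 5.60

5.60


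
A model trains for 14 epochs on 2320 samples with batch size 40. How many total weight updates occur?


Iterations per epoch = 2320 / 40 = 58
Total updates = iterations_per_epoch * epochs
= 58 * 14
= 812

812


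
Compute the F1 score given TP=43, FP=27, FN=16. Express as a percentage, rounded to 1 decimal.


Precision = TP / (TP + FP) = 43 / 70 = 0.6143
Recall = TP / (TP + FN) = 43 / 59 = 0.7288
F1 = 2 * P * R / (P + R)
= 2 * 0.6143 * 0.7288 / (0.6143 + 0.7288)
= 0.8954 / 1.3431
= 0.6667
As percentage: 66.7%

66.7


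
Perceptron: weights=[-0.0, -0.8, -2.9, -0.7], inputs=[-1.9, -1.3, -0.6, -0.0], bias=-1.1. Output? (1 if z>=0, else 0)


z = w . x + b
= -0.0*-1.9 + -0.8*-1.3 + -2.9*-0.6 + -0.7*-0.0 + -1.1
= 0.0 + 1.04 + 1.74 + 0.0 + -1.1
= 2.78 + -1.1
= 1.68
Since z = 1.68 >= 0, output = 1

1


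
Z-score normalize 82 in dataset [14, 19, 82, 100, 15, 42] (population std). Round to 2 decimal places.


Mean = (14 + 19 + 82 + 100 + 15 + 42) / 6 = 45.3333
Variance = sum((x_i - mean)^2) / n = 1156.5556
Std = sqrt(1156.5556) = 34.0082
Z = (x - mean) / std
= (82 - 45.3333) / 34.0082
= 36.6667 / 34.0082
= 1.08

1.08


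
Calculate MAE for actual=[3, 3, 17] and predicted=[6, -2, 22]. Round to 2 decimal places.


Absolute errors: [3, 5, 5]
Sum of absolute errors = 13
MAE = 13 / 3 = 4.33

4.33


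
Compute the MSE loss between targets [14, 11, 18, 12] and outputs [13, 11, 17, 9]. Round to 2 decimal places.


Differences: [1, 0, 1, 3]
Squared errors: [1, 0, 1, 9]
Sum of squared errors = 11
MSE = 11 / 4 = 2.75

2.75


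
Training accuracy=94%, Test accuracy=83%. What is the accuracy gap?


Gap = train_accuracy - test_accuracy
= 94 - 83
= 11%
This gap suggests the model is overfitting.

11


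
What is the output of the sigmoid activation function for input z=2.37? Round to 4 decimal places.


sigmoid(z) = 1 / (1 + exp(-z))
exp(-(2.37)) = exp(-2.37) = 0.0935
1 + 0.0935 = 1.0935
1 / 1.0935 = 0.9145

0.9145


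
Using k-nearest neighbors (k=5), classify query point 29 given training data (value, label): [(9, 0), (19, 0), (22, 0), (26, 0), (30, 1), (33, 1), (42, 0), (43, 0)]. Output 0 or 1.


Distances from query 29:
Point 30 (class 1): distance = 1
Point 26 (class 0): distance = 3
Point 33 (class 1): distance = 4
Point 22 (class 0): distance = 7
Point 19 (class 0): distance = 10
K=5 nearest neighbors: classes = [1, 0, 1, 0, 0]
Votes for class 1: 2 / 5
Majority vote => class 0

0


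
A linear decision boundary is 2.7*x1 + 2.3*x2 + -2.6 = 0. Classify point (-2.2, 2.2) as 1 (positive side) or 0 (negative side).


Compute 2.7 * -2.2 + 2.3 * 2.2 + -2.6
= -5.94 + 5.06 + -2.6
= -3.48
Since -3.48 < 0, the point is on the negative side.

0


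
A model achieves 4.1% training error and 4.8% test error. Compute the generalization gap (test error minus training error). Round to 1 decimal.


Generalization gap = test_error - train_error
= 4.8 - 4.1
= 0.7%
A small gap suggests good generalization.

0.7


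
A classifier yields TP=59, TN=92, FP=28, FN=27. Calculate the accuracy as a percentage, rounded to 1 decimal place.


Accuracy = (TP + TN) / (TP + TN + FP + FN) * 100
= (59 + 92) / (59 + 92 + 28 + 27)
= 151 / 206
= 0.733
= 73.3%

73.3


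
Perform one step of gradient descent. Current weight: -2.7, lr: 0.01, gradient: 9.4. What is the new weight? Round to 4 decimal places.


w_new = w_old - lr * gradient
= -2.7 - 0.01 * 9.4
= -2.7 - (0.094)
= -2.7940

-2.7940


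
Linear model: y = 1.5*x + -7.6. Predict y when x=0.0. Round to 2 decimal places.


y = 1.5 * 0.0 + (-7.6)
= 0.0 + (-7.6)
= -7.60

-7.60


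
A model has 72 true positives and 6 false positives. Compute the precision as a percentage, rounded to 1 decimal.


Precision = TP / (TP + FP) * 100
= 72 / (72 + 6)
= 72 / 78
= 0.9231
= 92.3%

92.3


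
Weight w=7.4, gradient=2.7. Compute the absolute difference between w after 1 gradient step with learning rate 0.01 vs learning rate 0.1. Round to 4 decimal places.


With lr=0.01: w_new = 7.4 - 0.01 * 2.7 = 7.373
With lr=0.1: w_new = 7.4 - 0.1 * 2.7 = 7.13
Absolute difference = |7.373 - 7.13|
= 0.2430

0.2430


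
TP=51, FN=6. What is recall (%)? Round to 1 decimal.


Recall = TP / (TP + FN) * 100
= 51 / (51 + 6)
= 51 / 57
= 0.8947
= 89.5%

89.5


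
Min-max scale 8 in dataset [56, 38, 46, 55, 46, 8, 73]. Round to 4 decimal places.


Min = 8, Max = 73
Range = 73 - 8 = 65
Scaled = (x - min) / (max - min)
= (8 - 8) / 65
= 0 / 65
= 0.0000

0.0000


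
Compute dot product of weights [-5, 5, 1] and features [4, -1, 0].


Element-wise products:
-5 * 4 = -20
5 * -1 = -5
1 * 0 = 0
Sum = -20 + -5 + 0
= -25

-25


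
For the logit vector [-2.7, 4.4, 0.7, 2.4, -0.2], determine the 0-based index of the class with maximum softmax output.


Softmax is a monotonic transformation, so it preserves the argmax.
We need to find the index of the maximum logit.
Index 0: -2.7
Index 1: 4.4
Index 2: 0.7
Index 3: 2.4
Index 4: -0.2
Maximum logit = 4.4 at index 1

1


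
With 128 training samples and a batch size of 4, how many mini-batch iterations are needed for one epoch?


Iterations per epoch = dataset_size / batch_size
= 128 / 4
= 32

32


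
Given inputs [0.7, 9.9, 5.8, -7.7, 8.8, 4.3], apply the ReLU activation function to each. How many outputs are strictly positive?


ReLU(x) = max(0, x) for each element:
ReLU(0.7) = 0.7
ReLU(9.9) = 9.9
ReLU(5.8) = 5.8
ReLU(-7.7) = 0
ReLU(8.8) = 8.8
ReLU(4.3) = 4.3
Active neurons (>0): 5

5


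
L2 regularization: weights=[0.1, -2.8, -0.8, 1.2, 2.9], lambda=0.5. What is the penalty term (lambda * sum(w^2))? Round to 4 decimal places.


Squaring each weight:
0.1^2 = 0.01
(-2.8)^2 = 7.84
(-0.8)^2 = 0.64
1.2^2 = 1.44
2.9^2 = 8.41
Sum of squares = 18.34
Penalty = 0.5 * 18.34 = 9.1700

9.1700


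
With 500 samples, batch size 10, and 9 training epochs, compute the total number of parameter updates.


Iterations per epoch = 500 / 10 = 50
Total updates = iterations_per_epoch * epochs
= 50 * 9
= 450

450


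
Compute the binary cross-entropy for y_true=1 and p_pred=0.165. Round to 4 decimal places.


For y=1: Loss = -log(p)
= -log(0.165)
= -(-1.8018)
= 1.8018

1.8018


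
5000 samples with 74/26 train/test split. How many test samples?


Train samples = 5000 * 74% = 3700
Test samples = 5000 - 3700
= 1300

1300


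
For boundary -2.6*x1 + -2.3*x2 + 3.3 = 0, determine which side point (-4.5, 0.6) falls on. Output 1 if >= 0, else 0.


Compute -2.6 * -4.5 + -2.3 * 0.6 + 3.3
= 11.7 + -1.38 + 3.3
= 13.62
Since 13.62 >= 0, the point is on the positive side.

1


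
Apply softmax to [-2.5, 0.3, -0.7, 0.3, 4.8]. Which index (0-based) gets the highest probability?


Softmax is a monotonic transformation, so it preserves the argmax.
We need to find the index of the maximum logit.
Index 0: -2.5
Index 1: 0.3
Index 2: -0.7
Index 3: 0.3
Index 4: 4.8
Maximum logit = 4.8 at index 4

4


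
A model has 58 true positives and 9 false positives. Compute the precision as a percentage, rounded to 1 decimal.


Precision = TP / (TP + FP) * 100
= 58 / (58 + 9)
= 58 / 67
= 0.8657
= 86.6%

86.6


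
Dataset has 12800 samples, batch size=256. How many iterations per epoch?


Iterations per epoch = dataset_size / batch_size
= 12800 / 256
= 50

50


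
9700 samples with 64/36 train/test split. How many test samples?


Train samples = 9700 * 64% = 6208
Test samples = 9700 - 6208
= 3492

3492


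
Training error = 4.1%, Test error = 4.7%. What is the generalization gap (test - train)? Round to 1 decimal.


Generalization gap = test_error - train_error
= 4.7 - 4.1
= 0.6%
A small gap suggests good generalization.

0.6


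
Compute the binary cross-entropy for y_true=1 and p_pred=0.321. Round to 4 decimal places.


For y=1: Loss = -log(p)
= -log(0.321)
= -(-1.1363)
= 1.1363

1.1363


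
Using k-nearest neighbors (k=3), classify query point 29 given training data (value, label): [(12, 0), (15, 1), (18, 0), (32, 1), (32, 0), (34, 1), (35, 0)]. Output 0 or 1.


Distances from query 29:
Point 32 (class 0): distance = 3
Point 32 (class 1): distance = 3
Point 34 (class 1): distance = 5
K=3 nearest neighbors: classes = [0, 1, 1]
Votes for class 1: 2 / 3
Majority vote => class 1

1
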